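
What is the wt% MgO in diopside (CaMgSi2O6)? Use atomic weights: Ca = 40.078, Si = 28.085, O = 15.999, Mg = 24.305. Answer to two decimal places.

18.61 wt%

Formula mass = 216.547 g/mol.
1 Mg → 1.0000 mol MgO per formula unit; M(MgO) = 40.304, so MgO mass = 40.304 g.
40.304/216.547 × 100 = 18.61 wt%.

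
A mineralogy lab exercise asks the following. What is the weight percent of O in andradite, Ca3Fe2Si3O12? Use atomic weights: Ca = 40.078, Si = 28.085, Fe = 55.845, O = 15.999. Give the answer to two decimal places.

37.78 wt%

Molar mass of Ca3Fe2Si3O12: 3*40.078 + 2*55.845 + 3*28.085 + 12*15.999 = 508.167 g/mol.
Mass of O per formula unit: 12 × 15.999 = 191.988 g.
Weight fraction O = 191.988 / 508.167 = 0.3778.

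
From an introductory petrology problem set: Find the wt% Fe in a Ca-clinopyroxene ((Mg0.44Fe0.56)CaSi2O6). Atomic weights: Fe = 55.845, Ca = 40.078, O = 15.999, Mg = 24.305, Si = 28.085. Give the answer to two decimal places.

13.35 mass %

Formula mass = 0.44*24.305 + 0.56*55.845 + 1*40.078 + 2*28.085 + 6*15.999 = 234.209 g/mol, of which 31.273 g is Fe.
So Fe makes up 31.273/234.209 = 0.1335 of the mass, i.e. 13.35%.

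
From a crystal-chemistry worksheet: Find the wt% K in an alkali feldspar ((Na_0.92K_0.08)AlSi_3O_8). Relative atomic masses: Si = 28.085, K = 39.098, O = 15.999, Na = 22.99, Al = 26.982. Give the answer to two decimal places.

Molar mass of (Na_0.92K_0.08)AlSi_3O_8: 0.92×22.99 + 0.08×39.098 + 1×26.982 + 3×28.085 + 8×15.999 = 263.508 g/mol.
Mass of K per formula unit: 0.08 × 39.098 = 3.128 g.
Weight fraction K = 3.128 / 263.508 = 0.0119.

1.19 wt%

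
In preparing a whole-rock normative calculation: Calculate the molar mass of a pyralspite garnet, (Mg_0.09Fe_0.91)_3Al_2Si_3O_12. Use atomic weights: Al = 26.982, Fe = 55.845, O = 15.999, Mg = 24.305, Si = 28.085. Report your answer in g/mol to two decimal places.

M = 0.27×24.305 + 2.73×55.845 + 2×26.982 + 3×28.085 + 12×15.999

489.23 g/mol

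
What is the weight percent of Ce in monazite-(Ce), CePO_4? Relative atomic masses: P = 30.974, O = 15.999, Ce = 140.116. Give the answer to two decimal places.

M(CePO_4) = 235.086 g/mol.
Ce contributes 1 × 140.116 = 140.116 g per mole.
140.116/235.086 = 0.5960 → 59.60%.

59.60 weight percent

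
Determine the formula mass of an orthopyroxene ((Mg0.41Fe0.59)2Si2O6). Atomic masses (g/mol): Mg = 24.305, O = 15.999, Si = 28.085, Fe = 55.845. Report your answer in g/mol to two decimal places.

237.99 g/mol

The formula mass is the sum 0.82*24.305 + 1.18*55.845 + 2*28.085 + 6*15.999.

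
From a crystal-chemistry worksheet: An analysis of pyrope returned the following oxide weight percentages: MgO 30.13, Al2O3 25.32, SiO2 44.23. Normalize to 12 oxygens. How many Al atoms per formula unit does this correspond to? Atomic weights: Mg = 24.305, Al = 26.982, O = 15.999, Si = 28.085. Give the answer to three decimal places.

2.010 Al apfu

30.13 wt% MgO ÷ 40.304 g/mol = 0.74757 mol, giving 0.74757 Mg and 0.74757 O.
25.32 wt% Al2O3 ÷ 101.961 g/mol = 0.24833 mol, giving 0.49666 Al and 0.74499 O.
44.23 wt% SiO2 ÷ 60.083 g/mol = 0.73615 mol, giving 0.73615 Si and 1.47230 O.
Oxygen sums to 2.96486; scaling by 12/2.96486 = 4.04741 puts the formula on 12 O.
Al: 0.49666 × 4.04741 = 2.010 atoms per formula unit.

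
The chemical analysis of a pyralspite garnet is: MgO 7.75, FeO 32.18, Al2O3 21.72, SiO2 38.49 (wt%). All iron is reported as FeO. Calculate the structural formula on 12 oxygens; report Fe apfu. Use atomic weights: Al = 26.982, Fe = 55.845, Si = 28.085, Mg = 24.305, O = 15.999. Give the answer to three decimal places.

MgO: 7.75/40.304 = 0.19229 mol → 0.19229 mol Mg, 0.19229 mol O.
FeO: 32.18/71.844 = 0.44791 mol → 0.44791 mol Fe, 0.44791 mol O.
Al2O3: 21.72/101.961 = 0.21302 mol → 0.42604 mol Al, 0.63906 mol O.
SiO2: 38.49/60.083 = 0.64061 mol → 0.64061 mol Si, 1.28122 mol O.
Total oxygen = 2.56048 mol. Normalization factor = 12/2.56048 = 4.68662.
Fe per 12 O = 0.44791 × 4.68662 = 2.099.

2.099 Fe apfu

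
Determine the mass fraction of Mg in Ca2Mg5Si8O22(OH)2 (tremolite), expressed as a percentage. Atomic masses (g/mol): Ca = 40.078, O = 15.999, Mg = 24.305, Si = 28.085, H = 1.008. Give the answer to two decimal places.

14.96 wt%

Formula mass = 2×40.078 + 5×24.305 + 8×28.085 + 24×15.999 + 2×1.008 = 812.353 g/mol, of which 121.525 g is Mg.
So Mg makes up 121.525/812.353 = 0.1496 of the mass, i.e. 14.96%.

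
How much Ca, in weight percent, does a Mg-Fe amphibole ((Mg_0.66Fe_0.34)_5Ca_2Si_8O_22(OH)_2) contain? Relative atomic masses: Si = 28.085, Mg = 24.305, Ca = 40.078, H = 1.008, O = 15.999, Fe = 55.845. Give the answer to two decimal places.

9.26 weight percent

M((Mg_0.66Fe_0.34)_5Ca_2Si_8O_22(OH)_2) = 865.971 g/mol.
Ca contributes 2 × 40.078 = 80.156 g per mole.
80.156/865.971 = 0.0926 → 9.26%.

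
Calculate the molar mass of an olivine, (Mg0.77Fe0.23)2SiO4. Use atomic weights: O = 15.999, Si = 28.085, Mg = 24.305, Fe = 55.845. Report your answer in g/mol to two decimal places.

155.20 g/mol

The formula mass is the sum 1.54×24.305 + 0.46×55.845 + 1×28.085 + 4×15.999.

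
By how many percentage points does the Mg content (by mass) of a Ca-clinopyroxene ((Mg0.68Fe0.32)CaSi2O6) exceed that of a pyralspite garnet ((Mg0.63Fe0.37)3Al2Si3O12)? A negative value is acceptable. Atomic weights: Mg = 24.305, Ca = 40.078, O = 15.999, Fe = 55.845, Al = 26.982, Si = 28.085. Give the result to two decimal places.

-3.19 percentage points

First mineral: 16.527 g Mg in 226.640 g formula = 7.29 wt% Mg.
Second mineral: 45.936 g Mg in 438.131 g formula = 10.48 wt% Mg.
7.29% − 10.48% gives a difference of -3.19 percentage points.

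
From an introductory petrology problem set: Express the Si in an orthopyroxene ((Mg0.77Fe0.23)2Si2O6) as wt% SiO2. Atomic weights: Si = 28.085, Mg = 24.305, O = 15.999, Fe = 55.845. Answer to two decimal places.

Formula mass = 215.282 g/mol.
2 Si → 2.0000 mol SiO2 per formula unit; M(SiO2) = 60.083, so SiO2 mass = 120.166 g.
120.166/215.282 × 100 = 55.82 wt%.

55.82 wt%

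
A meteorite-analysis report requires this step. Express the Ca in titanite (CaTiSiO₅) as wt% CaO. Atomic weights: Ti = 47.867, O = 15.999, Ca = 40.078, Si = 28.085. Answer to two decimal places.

28.61 wt%

Formula mass = 196.025 g/mol.
1 Ca → 1.0000 mol CaO per formula unit; M(CaO) = 56.077, so CaO mass = 56.077 g.
56.077/196.025 × 100 = 28.61 wt%.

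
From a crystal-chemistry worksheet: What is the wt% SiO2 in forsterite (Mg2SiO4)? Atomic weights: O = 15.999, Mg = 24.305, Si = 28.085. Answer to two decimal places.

42.71 wt%

Molar mass of Mg2SiO4 = 2·24.305 + 1·28.085 + 4·15.999 = 140.691 g/mol.
Each formula unit contains 1 Si, equivalent to 1/1 = 1.0000 mol SiO2.
M(SiO2) = 1×28.085 + 2×15.999 = 60.083 g/mol.
Mass of SiO2 per formula unit = 1.0000 × 60.083 = 60.083 g.
SiO2 wt% = 60.083 / 140.691 × 100 = 42.71%.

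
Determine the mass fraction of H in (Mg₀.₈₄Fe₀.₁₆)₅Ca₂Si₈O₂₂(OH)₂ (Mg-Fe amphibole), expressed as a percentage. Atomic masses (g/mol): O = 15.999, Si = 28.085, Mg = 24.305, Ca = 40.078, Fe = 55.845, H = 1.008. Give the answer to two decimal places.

0.24 wt%

Formula mass = 4.20*24.305 + 0.80*55.845 + 2*40.078 + 8*28.085 + 24*15.999 + 2*1.008 = 837.585 g/mol, of which 2.016 g is H.
So H makes up 2.016/837.585 = 0.0024 of the mass, i.e. 0.24%.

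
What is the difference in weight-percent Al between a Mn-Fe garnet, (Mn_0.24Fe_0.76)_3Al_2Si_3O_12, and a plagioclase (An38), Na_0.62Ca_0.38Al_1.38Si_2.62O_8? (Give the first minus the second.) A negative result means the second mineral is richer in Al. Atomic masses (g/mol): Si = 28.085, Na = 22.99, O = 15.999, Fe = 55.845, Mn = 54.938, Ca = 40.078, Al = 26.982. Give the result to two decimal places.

-3.02 percentage points

Al in (Mn_0.24Fe_0.76)_3Al_2Si_3O_12: molar mass 497.089 g/mol; 2×26.982 = 53.964 g → 10.86 wt%.
Al in Na_0.62Ca_0.38Al_1.38Si_2.62O_8: molar mass 268.293 g/mol; 1.38×26.982 = 37.235 g → 13.88 wt%.
Difference = 10.86 − 13.88 = -3.02 percentage points.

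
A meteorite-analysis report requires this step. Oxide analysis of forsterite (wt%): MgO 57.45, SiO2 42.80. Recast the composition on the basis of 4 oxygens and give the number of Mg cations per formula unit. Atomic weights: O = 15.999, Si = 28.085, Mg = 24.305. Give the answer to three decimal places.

MgO (M=40.304): mol = 1.42542; Mg = 1.42542, O = 1.42542.
SiO2 (M=60.083): mol = 0.71235; Si = 0.71235, O = 1.42470.
ΣO = 2.85012; factor = 4/ΣO = 1.40345.
Mg apfu = 1.42542 × 1.40345 = 2.001.

2.001 Mg apfu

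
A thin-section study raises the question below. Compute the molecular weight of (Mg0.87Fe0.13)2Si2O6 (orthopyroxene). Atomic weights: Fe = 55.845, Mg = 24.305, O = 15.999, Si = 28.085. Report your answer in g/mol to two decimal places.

M = 1.74·24.305 + 0.26·55.845 + 2·28.085 + 6·15.999

208.97 g/mol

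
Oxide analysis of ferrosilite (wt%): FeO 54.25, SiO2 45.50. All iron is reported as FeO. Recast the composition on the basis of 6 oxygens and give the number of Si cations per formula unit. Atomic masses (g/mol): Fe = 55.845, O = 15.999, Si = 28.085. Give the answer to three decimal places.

2.002 Si apfu

54.25 wt% FeO ÷ 71.844 g/mol = 0.75511 mol, giving 0.75511 Fe and 0.75511 O.
45.50 wt% SiO2 ÷ 60.083 g/mol = 0.75729 mol, giving 0.75729 Si and 1.51458 O.
Oxygen sums to 2.26969; scaling by 6/2.26969 = 2.64353 puts the formula on 6 O.
Si: 0.75729 × 2.64353 = 2.002 atoms per formula unit.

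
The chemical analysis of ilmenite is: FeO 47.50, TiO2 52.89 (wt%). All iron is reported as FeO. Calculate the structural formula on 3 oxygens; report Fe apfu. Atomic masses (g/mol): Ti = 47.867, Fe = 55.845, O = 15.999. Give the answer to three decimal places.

FeO: 47.50/71.844 = 0.66115 mol → 0.66115 mol Fe, 0.66115 mol O.
TiO2: 52.89/79.865 = 0.66224 mol → 0.66224 mol Ti, 1.32448 mol O.
Total oxygen = 1.98563 mol. Normalization factor = 3/1.98563 = 1.51086.
Fe per 3 O = 0.66115 × 1.51086 = 0.999.

0.999 Fe apfu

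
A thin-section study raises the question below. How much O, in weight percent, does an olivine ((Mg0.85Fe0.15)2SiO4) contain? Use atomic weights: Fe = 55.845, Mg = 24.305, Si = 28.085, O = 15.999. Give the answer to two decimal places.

M((Mg0.85Fe0.15)2SiO4) = 150.153 g/mol.
O contributes 4 × 15.999 = 63.996 g per mole.
63.996/150.153 = 0.4262 → 42.62%.

42.62 weight percent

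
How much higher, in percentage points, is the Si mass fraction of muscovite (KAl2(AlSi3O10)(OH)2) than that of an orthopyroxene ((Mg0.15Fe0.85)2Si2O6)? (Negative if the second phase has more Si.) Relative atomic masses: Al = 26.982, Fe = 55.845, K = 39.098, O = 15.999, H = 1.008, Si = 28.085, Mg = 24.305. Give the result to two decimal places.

-0.93 percentage points

M(KAl2(AlSi3O10)(OH)2) = 398.303 g/mol, so wt% Si = 84.255/398.303 × 100 = 21.15%.
M((Mg0.15Fe0.85)2Si2O6) = 254.392 g/mol, so wt% Si = 56.170/254.392 × 100 = 22.08%.
21.15 − 22.08 = -0.93 pp.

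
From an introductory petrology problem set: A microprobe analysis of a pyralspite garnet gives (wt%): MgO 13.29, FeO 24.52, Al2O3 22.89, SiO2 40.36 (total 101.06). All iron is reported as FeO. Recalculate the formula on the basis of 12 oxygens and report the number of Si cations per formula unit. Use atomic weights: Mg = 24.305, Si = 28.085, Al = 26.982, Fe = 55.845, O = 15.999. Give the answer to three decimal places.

2.999 Si apfu

13.29 wt% MgO ÷ 40.304 g/mol = 0.32974 mol, giving 0.32974 Mg and 0.32974 O.
24.52 wt% FeO ÷ 71.844 g/mol = 0.34130 mol, giving 0.34130 Fe and 0.34130 O.
22.89 wt% Al2O3 ÷ 101.961 g/mol = 0.22450 mol, giving 0.44900 Al and 0.67350 O.
40.36 wt% SiO2 ÷ 60.083 g/mol = 0.67174 mol, giving 0.67174 Si and 1.34348 O.
Oxygen sums to 2.68802; scaling by 12/2.68802 = 4.46425 puts the formula on 12 O.
Si: 0.67174 × 4.46425 = 2.999 atoms per formula unit.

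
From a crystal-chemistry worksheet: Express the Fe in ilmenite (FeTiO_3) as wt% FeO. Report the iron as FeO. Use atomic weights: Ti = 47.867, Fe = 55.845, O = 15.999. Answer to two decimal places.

47.36 wt%

M(FeTiO_3) = 151.709 g/mol; M(FeO) = 71.844 g/mol.
Moles FeO per formula unit = 1 Fe ÷ 1 = 1.0000.
FeO fraction = (1.0000 × 71.844) / 151.709 = 71.844/151.709 = 0.4736.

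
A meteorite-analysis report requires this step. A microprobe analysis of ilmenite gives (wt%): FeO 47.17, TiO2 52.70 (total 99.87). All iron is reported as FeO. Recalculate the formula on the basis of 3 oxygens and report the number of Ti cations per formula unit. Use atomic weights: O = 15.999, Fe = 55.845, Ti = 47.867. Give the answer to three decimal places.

1.002 Ti apfu

FeO (M=71.844): mol = 0.65656; Fe = 0.65656, O = 0.65656.
TiO2 (M=79.865): mol = 0.65986; Ti = 0.65986, O = 1.31972.
ΣO = 1.97628; factor = 3/ΣO = 1.51800.
Ti apfu = 0.65986 × 1.51800 = 1.002.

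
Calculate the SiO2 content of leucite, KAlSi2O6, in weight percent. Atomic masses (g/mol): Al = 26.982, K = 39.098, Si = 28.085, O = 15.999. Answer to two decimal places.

Molar mass of KAlSi2O6 = 1*39.098 + 1*26.982 + 2*28.085 + 6*15.999 = 218.244 g/mol.
Each formula unit contains 2 Si, equivalent to 2/1 = 2.0000 mol SiO2.
M(SiO2) = 1×28.085 + 2×15.999 = 60.083 g/mol.
Mass of SiO2 per formula unit = 2.0000 × 60.083 = 120.166 g.
SiO2 wt% = 120.166 / 218.244 × 100 = 55.06%.

55.06 wt%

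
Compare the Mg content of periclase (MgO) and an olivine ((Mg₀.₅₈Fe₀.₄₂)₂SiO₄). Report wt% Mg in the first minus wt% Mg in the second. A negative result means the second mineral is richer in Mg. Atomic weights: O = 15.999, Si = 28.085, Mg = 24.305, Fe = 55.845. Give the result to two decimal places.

M(MgO) = 40.304 g/mol, so wt% Mg = 24.305/40.304 × 100 = 60.30%.
M((Mg₀.₅₈Fe₀.₄₂)₂SiO₄) = 167.185 g/mol, so wt% Mg = 28.194/167.185 × 100 = 16.86%.
60.30 − 16.86 = 43.44 pp.

43.44 percentage points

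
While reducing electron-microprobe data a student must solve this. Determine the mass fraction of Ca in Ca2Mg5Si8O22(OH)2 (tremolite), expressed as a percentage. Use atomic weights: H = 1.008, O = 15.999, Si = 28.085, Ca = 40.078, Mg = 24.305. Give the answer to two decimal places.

9.87 wt%

Molar mass of Ca2Mg5Si8O22(OH)2: 2·40.078 + 5·24.305 + 8·28.085 + 24·15.999 + 2·1.008 = 812.353 g/mol.
Mass of Ca per formula unit: 2 × 40.078 = 80.156 g.
Weight fraction Ca = 80.156 / 812.353 = 0.0987.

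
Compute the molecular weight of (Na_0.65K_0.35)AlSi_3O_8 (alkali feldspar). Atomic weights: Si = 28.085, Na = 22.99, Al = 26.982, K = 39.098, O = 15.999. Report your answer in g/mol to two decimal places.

Na: 0.65 × 22.99 = 14.9435
K: 0.35 × 39.098 = 13.6843
Al: 1 × 26.982 = 26.9820
Si: 3 × 28.085 = 84.2550
O: 8 × 15.999 = 127.9920
Summing the contributions gives the formula mass.

267.86 g/mol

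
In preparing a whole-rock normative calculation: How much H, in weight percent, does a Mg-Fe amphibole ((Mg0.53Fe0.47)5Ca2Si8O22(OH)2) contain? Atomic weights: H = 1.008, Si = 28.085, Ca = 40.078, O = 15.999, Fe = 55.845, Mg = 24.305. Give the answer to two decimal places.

Molar mass of (Mg0.53Fe0.47)5Ca2Si8O22(OH)2: 2.65·24.305 + 2.35·55.845 + 2·40.078 + 8·28.085 + 24·15.999 + 2·1.008 = 886.472 g/mol.
Mass of H per formula unit: 2 × 1.008 = 2.016 g.
Weight fraction H = 2.016 / 886.472 = 0.0023.

0.23 weight percent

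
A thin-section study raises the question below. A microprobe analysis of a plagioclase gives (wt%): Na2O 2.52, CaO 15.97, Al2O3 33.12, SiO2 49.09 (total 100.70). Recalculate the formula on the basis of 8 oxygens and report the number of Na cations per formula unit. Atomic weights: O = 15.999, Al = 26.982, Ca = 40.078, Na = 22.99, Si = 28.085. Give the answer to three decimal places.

Na2O (M=61.979): mol = 0.04066; Na = 0.08132, O = 0.04066.
CaO (M=56.077): mol = 0.28479; Ca = 0.28479, O = 0.28479.
Al2O3 (M=101.961): mol = 0.32483; Al = 0.64966, O = 0.97449.
SiO2 (M=60.083): mol = 0.81704; Si = 0.81704, O = 1.63408.
ΣO = 2.93402; factor = 8/ΣO = 2.72663.
Na apfu = 0.08132 × 2.72663 = 0.222.

0.222 Na apfu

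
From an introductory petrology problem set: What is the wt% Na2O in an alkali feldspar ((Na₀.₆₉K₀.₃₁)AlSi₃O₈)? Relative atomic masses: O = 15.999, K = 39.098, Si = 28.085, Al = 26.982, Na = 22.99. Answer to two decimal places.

8.00 wt%

Formula mass = 267.212 g/mol.
0.69 Na → 0.3450 mol Na2O per formula unit; M(Na2O) = 61.979, so Na2O mass = 21.383 g.
21.383/267.212 × 100 = 8.00 wt%.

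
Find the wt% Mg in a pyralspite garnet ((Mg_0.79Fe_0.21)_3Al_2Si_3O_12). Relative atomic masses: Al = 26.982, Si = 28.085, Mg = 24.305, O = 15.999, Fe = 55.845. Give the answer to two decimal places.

Formula mass = 2.37·24.305 + 0.63·55.845 + 2·26.982 + 3·28.085 + 12·15.999 = 422.992 g/mol, of which 57.603 g is Mg.
So Mg makes up 57.603/422.992 = 0.1362 of the mass, i.e. 13.62%.

13.62 wt%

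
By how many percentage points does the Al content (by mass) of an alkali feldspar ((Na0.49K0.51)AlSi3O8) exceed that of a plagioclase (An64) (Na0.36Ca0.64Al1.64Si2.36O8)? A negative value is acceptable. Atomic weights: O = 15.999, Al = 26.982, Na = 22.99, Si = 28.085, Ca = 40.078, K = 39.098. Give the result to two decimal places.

-6.26 percentage points

Al in (Na0.49K0.51)AlSi3O8: molar mass 270.434 g/mol; 1×26.982 = 26.982 g → 9.98 wt%.
Al in Na0.36Ca0.64Al1.64Si2.36O8: molar mass 272.449 g/mol; 1.64×26.982 = 44.250 g → 16.24 wt%.
Difference = 9.98 − 16.24 = -6.26 percentage points.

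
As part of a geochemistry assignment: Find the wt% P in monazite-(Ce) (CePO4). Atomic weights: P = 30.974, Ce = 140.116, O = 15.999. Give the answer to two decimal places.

Formula mass = 1*140.116 + 1*30.974 + 4*15.999 = 235.086 g/mol, of which 30.974 g is P.
So P makes up 30.974/235.086 = 0.1318 of the mass, i.e. 13.18%.

13.18 wt%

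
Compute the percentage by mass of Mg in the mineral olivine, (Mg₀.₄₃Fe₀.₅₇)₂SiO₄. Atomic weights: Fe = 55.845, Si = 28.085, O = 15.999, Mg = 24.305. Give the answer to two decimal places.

11.83 wt%

M((Mg₀.₄₃Fe₀.₅₇)₂SiO₄) = 176.647 g/mol.
Mg contributes 0.86 × 24.305 = 20.902 g per mole.
20.902/176.647 = 0.1183 → 11.83%.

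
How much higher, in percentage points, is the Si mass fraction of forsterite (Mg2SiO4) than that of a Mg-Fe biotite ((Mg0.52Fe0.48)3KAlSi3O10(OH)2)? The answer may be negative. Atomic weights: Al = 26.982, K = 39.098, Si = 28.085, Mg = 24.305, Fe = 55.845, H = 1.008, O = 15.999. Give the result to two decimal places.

1.75 percentage points

Si in Mg2SiO4: molar mass 140.691 g/mol; 1×28.085 = 28.085 g → 19.96 wt%.
Si in (Mg0.52Fe0.48)3KAlSi3O10(OH)2: molar mass 462.672 g/mol; 3×28.085 = 84.255 g → 18.21 wt%.
Difference = 19.96 − 18.21 = 1.75 percentage points.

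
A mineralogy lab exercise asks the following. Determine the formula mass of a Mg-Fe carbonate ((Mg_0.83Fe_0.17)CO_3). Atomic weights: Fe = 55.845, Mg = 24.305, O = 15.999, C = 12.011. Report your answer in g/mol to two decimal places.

89.67 g/mol

M = 0.83·24.305 + 0.17·55.845 + 1·12.011 + 3·15.999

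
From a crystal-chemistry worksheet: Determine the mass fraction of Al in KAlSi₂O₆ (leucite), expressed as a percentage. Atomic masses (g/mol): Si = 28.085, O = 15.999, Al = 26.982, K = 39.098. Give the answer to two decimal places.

Molar mass of KAlSi₂O₆: 1*39.098 + 1*26.982 + 2*28.085 + 6*15.999 = 218.244 g/mol.
Mass of Al per formula unit: 1 × 26.982 = 26.982 g.
Weight fraction Al = 26.982 / 218.244 = 0.1236.

12.36 mass %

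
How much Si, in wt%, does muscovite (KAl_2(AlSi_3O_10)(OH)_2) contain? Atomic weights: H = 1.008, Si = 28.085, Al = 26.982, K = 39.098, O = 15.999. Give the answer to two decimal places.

Formula mass = 1×39.098 + 3×26.982 + 3×28.085 + 12×15.999 + 2×1.008 = 398.303 g/mol, of which 84.255 g is Si.
So Si makes up 84.255/398.303 = 0.2115 of the mass, i.e. 21.15%.

21.15 wt%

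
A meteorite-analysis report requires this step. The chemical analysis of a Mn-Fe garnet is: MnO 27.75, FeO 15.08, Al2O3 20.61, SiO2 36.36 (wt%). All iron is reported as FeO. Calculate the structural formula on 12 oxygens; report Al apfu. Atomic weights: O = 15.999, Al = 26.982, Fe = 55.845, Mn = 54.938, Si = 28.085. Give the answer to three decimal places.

2.006 Al apfu

27.75 wt% MnO ÷ 70.937 g/mol = 0.39119 mol, giving 0.39119 Mn and 0.39119 O.
15.08 wt% FeO ÷ 71.844 g/mol = 0.20990 mol, giving 0.20990 Fe and 0.20990 O.
20.61 wt% Al2O3 ÷ 101.961 g/mol = 0.20214 mol, giving 0.40428 Al and 0.60642 O.
36.36 wt% SiO2 ÷ 60.083 g/mol = 0.60516 mol, giving 0.60516 Si and 1.21032 O.
Oxygen sums to 2.41783; scaling by 12/2.41783 = 4.96313 puts the formula on 12 O.
Al: 0.40428 × 4.96313 = 2.006 atoms per formula unit.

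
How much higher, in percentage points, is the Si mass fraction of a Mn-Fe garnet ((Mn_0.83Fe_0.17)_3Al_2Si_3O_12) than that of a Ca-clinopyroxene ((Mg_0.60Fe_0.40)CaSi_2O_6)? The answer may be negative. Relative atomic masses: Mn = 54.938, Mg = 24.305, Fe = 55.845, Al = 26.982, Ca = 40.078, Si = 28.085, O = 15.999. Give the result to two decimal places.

-7.51 percentage points

Si in (Mn_0.83Fe_0.17)_3Al_2Si_3O_12: molar mass 495.484 g/mol; 3×28.085 = 84.255 g → 17.00 wt%.
Si in (Mg_0.60Fe_0.40)CaSi_2O_6: molar mass 229.163 g/mol; 2×28.085 = 56.170 g → 24.51 wt%.
Difference = 17.00 − 24.51 = -7.51 percentage points.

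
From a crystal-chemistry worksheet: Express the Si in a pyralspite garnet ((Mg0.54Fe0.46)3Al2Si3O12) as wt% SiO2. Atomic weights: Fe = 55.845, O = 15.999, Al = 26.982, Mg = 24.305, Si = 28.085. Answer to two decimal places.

40.36 wt%

Molar mass of (Mg0.54Fe0.46)3Al2Si3O12 = 1.62×24.305 + 1.38×55.845 + 2×26.982 + 3×28.085 + 12×15.999 = 446.647 g/mol.
Each formula unit contains 3 Si, equivalent to 3/1 = 3.0000 mol SiO2.
M(SiO2) = 1×28.085 + 2×15.999 = 60.083 g/mol.
Mass of SiO2 per formula unit = 3.0000 × 60.083 = 180.249 g.
SiO2 wt% = 180.249 / 446.647 × 100 = 40.36%.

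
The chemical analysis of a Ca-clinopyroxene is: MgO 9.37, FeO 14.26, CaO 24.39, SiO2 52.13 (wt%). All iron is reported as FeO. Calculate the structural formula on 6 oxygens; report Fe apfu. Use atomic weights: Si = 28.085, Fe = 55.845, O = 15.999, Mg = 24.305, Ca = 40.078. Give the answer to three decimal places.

9.37 wt% MgO ÷ 40.304 g/mol = 0.23248 mol, giving 0.23248 Mg and 0.23248 O.
14.26 wt% FeO ÷ 71.844 g/mol = 0.19849 mol, giving 0.19849 Fe and 0.19849 O.
24.39 wt% CaO ÷ 56.077 g/mol = 0.43494 mol, giving 0.43494 Ca and 0.43494 O.
52.13 wt% SiO2 ÷ 60.083 g/mol = 0.86763 mol, giving 0.86763 Si and 1.73526 O.
Oxygen sums to 2.60117; scaling by 6/2.60117 = 2.30665 puts the formula on 6 O.
Fe: 0.19849 × 2.30665 = 0.458 atoms per formula unit.

0.458 Fe apfu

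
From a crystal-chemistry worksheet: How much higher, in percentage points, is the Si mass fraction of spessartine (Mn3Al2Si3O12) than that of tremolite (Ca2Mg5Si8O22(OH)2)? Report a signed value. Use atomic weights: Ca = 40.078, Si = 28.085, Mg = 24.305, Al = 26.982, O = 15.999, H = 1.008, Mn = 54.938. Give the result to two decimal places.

Si in Mn3Al2Si3O12: molar mass 495.021 g/mol; 3×28.085 = 84.255 g → 17.02 wt%.
Si in Ca2Mg5Si8O22(OH)2: molar mass 812.353 g/mol; 8×28.085 = 224.680 g → 27.66 wt%.
Difference = 17.02 − 27.66 = -10.64 percentage points.

-10.64 percentage points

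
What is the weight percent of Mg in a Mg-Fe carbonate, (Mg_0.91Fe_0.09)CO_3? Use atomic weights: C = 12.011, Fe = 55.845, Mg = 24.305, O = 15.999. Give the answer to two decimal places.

25.38 weight percent

M((Mg_0.91Fe_0.09)CO_3) = 87.152 g/mol.
Mg contributes 0.91 × 24.305 = 22.118 g per mole.
22.118/87.152 = 0.2538 → 25.38%.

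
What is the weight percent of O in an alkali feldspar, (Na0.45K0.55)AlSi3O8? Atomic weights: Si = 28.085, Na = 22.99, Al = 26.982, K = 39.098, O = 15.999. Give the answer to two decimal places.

47.22 wt%

M((Na0.45K0.55)AlSi3O8) = 271.078 g/mol.
O contributes 8 × 15.999 = 127.992 g per mole.
127.992/271.078 = 0.4722 → 47.22%.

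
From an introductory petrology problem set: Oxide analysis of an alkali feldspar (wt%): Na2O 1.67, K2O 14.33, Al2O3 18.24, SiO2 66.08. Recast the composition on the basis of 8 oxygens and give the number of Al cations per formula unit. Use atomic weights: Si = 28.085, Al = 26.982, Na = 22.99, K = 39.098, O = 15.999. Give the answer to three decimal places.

1.67 wt% Na2O ÷ 61.979 g/mol = 0.02694 mol, giving 0.05388 Na and 0.02694 O.
14.33 wt% K2O ÷ 94.195 g/mol = 0.15213 mol, giving 0.30426 K and 0.15213 O.
18.24 wt% Al2O3 ÷ 101.961 g/mol = 0.17889 mol, giving 0.35778 Al and 0.53667 O.
66.08 wt% SiO2 ÷ 60.083 g/mol = 1.09981 mol, giving 1.09981 Si and 2.19962 O.
Oxygen sums to 2.91536; scaling by 8/2.91536 = 2.74409 puts the formula on 8 O.
Al: 0.35778 × 2.74409 = 0.982 atoms per formula unit.

0.982 Al apfu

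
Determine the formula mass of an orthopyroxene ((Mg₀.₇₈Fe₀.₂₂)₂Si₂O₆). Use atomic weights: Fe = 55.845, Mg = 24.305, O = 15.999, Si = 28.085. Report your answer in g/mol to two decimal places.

214.65 g/mol

M = 1.56*24.305 + 0.44*55.845 + 2*28.085 + 6*15.999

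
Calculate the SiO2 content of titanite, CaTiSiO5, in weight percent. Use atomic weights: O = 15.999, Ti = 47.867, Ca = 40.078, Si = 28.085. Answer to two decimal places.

30.65 wt%

M(CaTiSiO5) = 196.025 g/mol; M(SiO2) = 60.083 g/mol.
Moles SiO2 per formula unit = 1 Si ÷ 1 = 1.0000.
SiO2 fraction = (1.0000 × 60.083) / 196.025 = 60.083/196.025 = 0.3065.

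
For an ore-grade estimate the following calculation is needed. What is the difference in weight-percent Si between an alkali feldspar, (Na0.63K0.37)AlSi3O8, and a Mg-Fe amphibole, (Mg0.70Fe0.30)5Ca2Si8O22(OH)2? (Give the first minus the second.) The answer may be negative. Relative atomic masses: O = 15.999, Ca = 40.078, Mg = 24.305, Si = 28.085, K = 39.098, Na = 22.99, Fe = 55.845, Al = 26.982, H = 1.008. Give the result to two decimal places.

5.28 percentage points

M((Na0.63K0.37)AlSi3O8) = 268.179 g/mol, so wt% Si = 84.255/268.179 × 100 = 31.42%.
M((Mg0.70Fe0.30)5Ca2Si8O22(OH)2) = 859.663 g/mol, so wt% Si = 224.680/859.663 × 100 = 26.14%.
31.42 − 26.14 = 5.28 pp.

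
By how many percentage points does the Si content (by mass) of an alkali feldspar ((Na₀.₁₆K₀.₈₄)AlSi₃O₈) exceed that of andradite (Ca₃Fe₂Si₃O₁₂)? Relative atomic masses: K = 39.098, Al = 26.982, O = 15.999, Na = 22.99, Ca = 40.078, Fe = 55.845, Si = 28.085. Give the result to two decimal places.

First mineral: 84.255 g Si in 275.750 g formula = 30.55 wt% Si.
Second mineral: 84.255 g Si in 508.167 g formula = 16.58 wt% Si.
30.55% − 16.58% gives a difference of 13.97 percentage points.

13.97 percentage points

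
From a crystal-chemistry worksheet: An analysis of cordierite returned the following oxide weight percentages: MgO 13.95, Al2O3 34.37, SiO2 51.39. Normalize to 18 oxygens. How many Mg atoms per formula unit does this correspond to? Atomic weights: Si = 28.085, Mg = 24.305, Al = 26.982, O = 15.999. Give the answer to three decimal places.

MgO: 13.95/40.304 = 0.34612 mol → 0.34612 mol Mg, 0.34612 mol O.
Al2O3: 34.37/101.961 = 0.33709 mol → 0.67418 mol Al, 1.01127 mol O.
SiO2: 51.39/60.083 = 0.85532 mol → 0.85532 mol Si, 1.71064 mol O.
Total oxygen = 3.06803 mol. Normalization factor = 18/3.06803 = 5.86696.
Mg per 18 O = 0.34612 × 5.86696 = 2.031.

2.031 Mg apfu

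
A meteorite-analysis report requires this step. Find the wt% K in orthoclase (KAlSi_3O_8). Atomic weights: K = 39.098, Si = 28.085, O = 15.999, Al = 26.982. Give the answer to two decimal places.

14.05 weight percent

M(KAlSi_3O_8) = 278.327 g/mol.
K contributes 1 × 39.098 = 39.098 g per mole.
39.098/278.327 = 0.1405 → 14.05%.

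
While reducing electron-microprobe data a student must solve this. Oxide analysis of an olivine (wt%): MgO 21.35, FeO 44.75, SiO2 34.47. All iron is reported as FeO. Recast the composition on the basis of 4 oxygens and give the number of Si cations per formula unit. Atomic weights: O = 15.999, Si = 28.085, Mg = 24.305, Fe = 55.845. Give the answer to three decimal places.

0.998 Si apfu

MgO: 21.35/40.304 = 0.52972 mol → 0.52972 mol Mg, 0.52972 mol O.
FeO: 44.75/71.844 = 0.62288 mol → 0.62288 mol Fe, 0.62288 mol O.
SiO2: 34.47/60.083 = 0.57371 mol → 0.57371 mol Si, 1.14742 mol O.
Total oxygen = 2.30002 mol. Normalization factor = 4/2.30002 = 1.73912.
Si per 4 O = 0.57371 × 1.73912 = 0.998.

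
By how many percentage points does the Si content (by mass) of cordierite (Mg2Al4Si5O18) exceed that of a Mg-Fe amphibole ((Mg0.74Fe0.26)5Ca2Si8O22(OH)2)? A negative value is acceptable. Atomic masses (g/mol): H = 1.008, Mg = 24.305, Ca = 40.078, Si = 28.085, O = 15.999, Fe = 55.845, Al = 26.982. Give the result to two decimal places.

M(Mg2Al4Si5O18) = 584.945 g/mol, so wt% Si = 140.425/584.945 × 100 = 24.01%.
M((Mg0.74Fe0.26)5Ca2Si8O22(OH)2) = 853.355 g/mol, so wt% Si = 224.680/853.355 × 100 = 26.33%.
24.01 − 26.33 = -2.32 pp.

-2.32 percentage points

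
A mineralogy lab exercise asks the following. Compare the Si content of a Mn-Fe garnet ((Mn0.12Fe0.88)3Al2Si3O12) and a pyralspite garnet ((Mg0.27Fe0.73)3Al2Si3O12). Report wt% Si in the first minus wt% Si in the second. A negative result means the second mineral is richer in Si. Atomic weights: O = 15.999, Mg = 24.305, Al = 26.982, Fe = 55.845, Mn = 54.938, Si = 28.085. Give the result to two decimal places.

M((Mn0.12Fe0.88)3Al2Si3O12) = 497.415 g/mol, so wt% Si = 84.255/497.415 × 100 = 16.94%.
M((Mg0.27Fe0.73)3Al2Si3O12) = 472.195 g/mol, so wt% Si = 84.255/472.195 × 100 = 17.84%.
16.94 − 17.84 = -0.90 pp.

-0.90 percentage points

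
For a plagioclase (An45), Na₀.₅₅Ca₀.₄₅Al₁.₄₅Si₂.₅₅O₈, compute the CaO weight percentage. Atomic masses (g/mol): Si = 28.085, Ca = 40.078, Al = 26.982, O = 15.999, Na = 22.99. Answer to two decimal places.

9.37 wt%

Formula mass = 269.412 g/mol.
0.45 Ca → 0.4500 mol CaO per formula unit; M(CaO) = 56.077, so CaO mass = 25.235 g.
25.235/269.412 × 100 = 9.37 wt%.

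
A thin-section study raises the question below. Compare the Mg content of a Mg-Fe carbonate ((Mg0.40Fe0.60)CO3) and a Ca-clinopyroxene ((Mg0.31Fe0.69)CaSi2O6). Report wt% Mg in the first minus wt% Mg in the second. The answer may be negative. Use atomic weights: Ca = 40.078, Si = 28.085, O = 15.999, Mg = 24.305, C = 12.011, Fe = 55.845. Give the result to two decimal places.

6.26 percentage points

Mg in (Mg0.40Fe0.60)CO3: molar mass 103.237 g/mol; 0.40×24.305 = 9.722 g → 9.42 wt%.
Mg in (Mg0.31Fe0.69)CaSi2O6: molar mass 238.310 g/mol; 0.31×24.305 = 7.535 g → 3.16 wt%.
Difference = 9.42 − 3.16 = 6.26 percentage points.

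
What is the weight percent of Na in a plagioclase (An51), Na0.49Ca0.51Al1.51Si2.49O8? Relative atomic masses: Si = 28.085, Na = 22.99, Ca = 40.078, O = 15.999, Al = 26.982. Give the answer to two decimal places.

M(Na0.49Ca0.51Al1.51Si2.49O8) = 270.371 g/mol.
Na contributes 0.49 × 22.99 = 11.265 g per mole.
11.265/270.371 = 0.0417 → 4.17%.

4.17 weight percent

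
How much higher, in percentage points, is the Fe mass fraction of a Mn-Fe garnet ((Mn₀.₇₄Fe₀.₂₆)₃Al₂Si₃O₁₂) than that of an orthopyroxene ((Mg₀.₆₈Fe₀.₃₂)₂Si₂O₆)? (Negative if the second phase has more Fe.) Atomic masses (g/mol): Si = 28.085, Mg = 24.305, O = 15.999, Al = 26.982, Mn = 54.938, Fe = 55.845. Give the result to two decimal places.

-7.39 percentage points

Fe in (Mn₀.₇₄Fe₀.₂₆)₃Al₂Si₃O₁₂: molar mass 495.728 g/mol; 0.78×55.845 = 43.559 g → 8.79 wt%.
Fe in (Mg₀.₆₈Fe₀.₃₂)₂Si₂O₆: molar mass 220.960 g/mol; 0.64×55.845 = 35.741 g → 16.18 wt%.
Difference = 8.79 − 16.18 = -7.39 percentage points.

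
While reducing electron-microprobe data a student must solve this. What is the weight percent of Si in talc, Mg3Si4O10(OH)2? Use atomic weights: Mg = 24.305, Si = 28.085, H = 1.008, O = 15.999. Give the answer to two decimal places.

Formula mass = 3×24.305 + 4×28.085 + 12×15.999 + 2×1.008 = 379.259 g/mol, of which 112.340 g is Si.
So Si makes up 112.340/379.259 = 0.2962 of the mass, i.e. 29.62%.

29.62 weight percent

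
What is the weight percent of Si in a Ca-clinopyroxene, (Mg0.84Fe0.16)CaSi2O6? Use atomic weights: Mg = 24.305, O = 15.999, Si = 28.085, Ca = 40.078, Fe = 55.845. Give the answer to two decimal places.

Formula mass = 0.84*24.305 + 0.16*55.845 + 1*40.078 + 2*28.085 + 6*15.999 = 221.593 g/mol, of which 56.170 g is Si.
So Si makes up 56.170/221.593 = 0.2535 of the mass, i.e. 25.35%.

25.35 mass %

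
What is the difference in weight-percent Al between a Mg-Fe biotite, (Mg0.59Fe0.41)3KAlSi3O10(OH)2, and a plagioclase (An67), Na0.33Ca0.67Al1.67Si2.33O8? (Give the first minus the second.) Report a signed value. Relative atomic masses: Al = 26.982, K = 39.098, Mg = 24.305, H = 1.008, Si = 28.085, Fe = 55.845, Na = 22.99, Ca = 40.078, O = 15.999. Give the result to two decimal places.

-10.59 percentage points

M((Mg0.59Fe0.41)3KAlSi3O10(OH)2) = 456.048 g/mol, so wt% Al = 26.982/456.048 × 100 = 5.92%.
M(Na0.33Ca0.67Al1.67Si2.33O8) = 272.929 g/mol, so wt% Al = 45.060/272.929 × 100 = 16.51%.
5.92 − 16.51 = -10.59 pp.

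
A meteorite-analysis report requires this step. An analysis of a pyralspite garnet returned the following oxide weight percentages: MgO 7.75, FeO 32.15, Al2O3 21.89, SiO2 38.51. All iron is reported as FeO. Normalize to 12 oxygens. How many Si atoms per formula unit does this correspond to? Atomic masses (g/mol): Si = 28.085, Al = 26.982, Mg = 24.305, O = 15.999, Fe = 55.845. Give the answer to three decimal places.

MgO (M=40.304): mol = 0.19229; Mg = 0.19229, O = 0.19229.
FeO (M=71.844): mol = 0.44750; Fe = 0.44750, O = 0.44750.
Al2O3 (M=101.961): mol = 0.21469; Al = 0.42938, O = 0.64407.
SiO2 (M=60.083): mol = 0.64095; Si = 0.64095, O = 1.28190.
ΣO = 2.56576; factor = 12/ΣO = 4.67698.
Si apfu = 0.64095 × 4.67698 = 2.998.

2.998 Si apfu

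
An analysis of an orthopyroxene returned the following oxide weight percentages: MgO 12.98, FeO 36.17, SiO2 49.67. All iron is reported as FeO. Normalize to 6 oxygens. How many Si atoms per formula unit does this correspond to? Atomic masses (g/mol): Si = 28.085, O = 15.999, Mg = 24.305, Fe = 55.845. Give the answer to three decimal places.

2.001 Si apfu

MgO (M=40.304): mol = 0.32205; Mg = 0.32205, O = 0.32205.
FeO (M=71.844): mol = 0.50345; Fe = 0.50345, O = 0.50345.
SiO2 (M=60.083): mol = 0.82669; Si = 0.82669, O = 1.65338.
ΣO = 2.47888; factor = 6/ΣO = 2.42045.
Si apfu = 0.82669 × 2.42045 = 2.001.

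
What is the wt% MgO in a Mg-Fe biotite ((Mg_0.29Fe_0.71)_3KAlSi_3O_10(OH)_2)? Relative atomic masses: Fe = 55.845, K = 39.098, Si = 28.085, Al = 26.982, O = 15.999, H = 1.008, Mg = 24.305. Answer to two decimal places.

Molar mass of (Mg_0.29Fe_0.71)_3KAlSi_3O_10(OH)_2 = 0.87·24.305 + 2.13·55.845 + 1·39.098 + 1·26.982 + 3·28.085 + 12·15.999 + 2·1.008 = 484.434 g/mol.
Each formula unit contains 0.87 Mg, equivalent to 0.87/1 = 0.8700 mol MgO.
M(MgO) = 1×24.305 + 1×15.999 = 40.304 g/mol.
Mass of MgO per formula unit = 0.8700 × 40.304 = 35.064 g.
MgO wt% = 35.064 / 484.434 × 100 = 7.24%.

7.24 wt%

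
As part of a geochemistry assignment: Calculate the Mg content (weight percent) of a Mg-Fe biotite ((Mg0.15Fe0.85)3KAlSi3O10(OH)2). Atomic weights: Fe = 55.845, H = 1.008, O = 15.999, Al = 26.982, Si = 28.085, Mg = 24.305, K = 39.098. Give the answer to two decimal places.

M((Mg0.15Fe0.85)3KAlSi3O10(OH)2) = 497.681 g/mol.
Mg contributes 0.45 × 24.305 = 10.937 g per mole.
10.937/497.681 = 0.0220 → 2.20%.

2.20 weight percent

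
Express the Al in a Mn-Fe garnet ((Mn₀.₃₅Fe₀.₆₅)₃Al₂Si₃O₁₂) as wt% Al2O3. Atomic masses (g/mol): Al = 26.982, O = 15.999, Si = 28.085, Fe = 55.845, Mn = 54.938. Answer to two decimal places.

Formula mass = 496.790 g/mol.
2 Al → 1.0000 mol Al2O3 per formula unit; M(Al2O3) = 101.961, so Al2O3 mass = 101.961 g.
101.961/496.790 × 100 = 20.52 wt%.

20.52 wt%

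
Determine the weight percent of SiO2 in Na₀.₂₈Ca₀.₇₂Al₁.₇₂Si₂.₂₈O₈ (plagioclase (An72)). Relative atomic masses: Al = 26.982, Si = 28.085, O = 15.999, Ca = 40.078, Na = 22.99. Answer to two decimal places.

Molar mass of Na₀.₂₈Ca₀.₇₂Al₁.₇₂Si₂.₂₈O₈ = 0.28·22.99 + 0.72·40.078 + 1.72·26.982 + 2.28·28.085 + 8·15.999 = 273.728 g/mol.
Each formula unit contains 2.28 Si, equivalent to 2.28/1 = 2.2800 mol SiO2.
M(SiO2) = 1×28.085 + 2×15.999 = 60.083 g/mol.
Mass of SiO2 per formula unit = 2.2800 × 60.083 = 136.989 g.
SiO2 wt% = 136.989 / 273.728 × 100 = 50.05%.

50.05 wt%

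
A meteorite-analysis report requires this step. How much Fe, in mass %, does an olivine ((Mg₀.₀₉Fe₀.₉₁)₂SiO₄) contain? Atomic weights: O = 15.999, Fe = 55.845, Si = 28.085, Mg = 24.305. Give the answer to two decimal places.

Molar mass of (Mg₀.₀₉Fe₀.₉₁)₂SiO₄: 0.18*24.305 + 1.82*55.845 + 1*28.085 + 4*15.999 = 198.094 g/mol.
Mass of Fe per formula unit: 1.82 × 55.845 = 101.638 g.
Weight fraction Fe = 101.638 / 198.094 = 0.5131.

51.31 mass %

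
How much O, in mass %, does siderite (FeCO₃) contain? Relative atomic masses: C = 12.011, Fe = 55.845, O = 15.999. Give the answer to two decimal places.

Molar mass of FeCO₃: 1×55.845 + 1×12.011 + 3×15.999 = 115.853 g/mol.
Mass of O per formula unit: 3 × 15.999 = 47.997 g.
Weight fraction O = 47.997 / 115.853 = 0.4143.

41.43 mass %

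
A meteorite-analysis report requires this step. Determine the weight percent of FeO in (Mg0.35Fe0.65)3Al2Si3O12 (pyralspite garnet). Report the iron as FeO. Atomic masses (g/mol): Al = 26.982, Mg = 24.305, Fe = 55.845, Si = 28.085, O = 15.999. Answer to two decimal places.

30.15 wt%

Formula mass = 464.625 g/mol.
1.95 Fe → 1.9500 mol FeO per formula unit; M(FeO) = 71.844, so FeO mass = 140.096 g.
140.096/464.625 × 100 = 30.15 wt%.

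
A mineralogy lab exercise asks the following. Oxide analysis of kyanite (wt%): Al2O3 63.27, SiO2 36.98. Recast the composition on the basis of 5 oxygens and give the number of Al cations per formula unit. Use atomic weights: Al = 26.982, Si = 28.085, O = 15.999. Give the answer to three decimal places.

Al2O3: 63.27/101.961 = 0.62053 mol → 1.24106 mol Al, 1.86159 mol O.
SiO2: 36.98/60.083 = 0.61548 mol → 0.61548 mol Si, 1.23096 mol O.
Total oxygen = 3.09255 mol. Normalization factor = 5/3.09255 = 1.61679.
Al per 5 O = 1.24106 × 1.61679 = 2.007.

2.007 Al apfu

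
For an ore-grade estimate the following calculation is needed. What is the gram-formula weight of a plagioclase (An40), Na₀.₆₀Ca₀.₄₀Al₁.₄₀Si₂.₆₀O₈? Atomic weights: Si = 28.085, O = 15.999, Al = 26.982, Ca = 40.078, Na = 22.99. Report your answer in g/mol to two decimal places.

268.61 g/mol

M = 0.60*22.99 + 0.40*40.078 + 1.40*26.982 + 2.60*28.085 + 8*15.999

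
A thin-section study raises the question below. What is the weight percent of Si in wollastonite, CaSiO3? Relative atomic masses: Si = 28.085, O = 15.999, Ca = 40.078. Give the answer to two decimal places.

24.18 weight percent

M(CaSiO3) = 116.160 g/mol.
Si contributes 1 × 28.085 = 28.085 g per mole.
28.085/116.160 = 0.2418 → 24.18%.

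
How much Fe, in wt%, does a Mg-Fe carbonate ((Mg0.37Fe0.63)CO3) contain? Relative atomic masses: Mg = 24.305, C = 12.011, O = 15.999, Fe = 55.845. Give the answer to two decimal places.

33.77 wt%

Molar mass of (Mg0.37Fe0.63)CO3: 0.37*24.305 + 0.63*55.845 + 1*12.011 + 3*15.999 = 104.183 g/mol.
Mass of Fe per formula unit: 0.63 × 55.845 = 35.182 g.
Weight fraction Fe = 35.182 / 104.183 = 0.3377.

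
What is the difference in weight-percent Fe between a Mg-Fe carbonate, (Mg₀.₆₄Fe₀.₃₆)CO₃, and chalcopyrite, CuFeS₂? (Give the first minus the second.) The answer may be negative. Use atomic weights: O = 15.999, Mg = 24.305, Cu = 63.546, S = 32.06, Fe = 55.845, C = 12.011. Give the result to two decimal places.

-9.42 percentage points

Fe in (Mg₀.₆₄Fe₀.₃₆)CO₃: molar mass 95.667 g/mol; 0.36×55.845 = 20.104 g → 21.01 wt%.
Fe in CuFeS₂: molar mass 183.511 g/mol; 1×55.845 = 55.845 g → 30.43 wt%.
Difference = 21.01 − 30.43 = -9.42 percentage points.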